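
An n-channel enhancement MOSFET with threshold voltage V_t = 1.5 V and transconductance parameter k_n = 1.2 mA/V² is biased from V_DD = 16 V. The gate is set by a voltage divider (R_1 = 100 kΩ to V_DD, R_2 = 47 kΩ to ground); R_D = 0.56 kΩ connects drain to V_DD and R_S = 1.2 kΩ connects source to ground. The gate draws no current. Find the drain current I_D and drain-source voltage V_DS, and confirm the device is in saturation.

I_D ≈ 1.6 mA, V_DS ≈ 13 V

V_G = V_DD·R_2/(R_1+R_2) = 16×47/147 = 5.12 V.
Assume saturation: I_D = (k_n/2)(V_GS − V_t)² with V_GS = V_G − I_D·R_S = 5.12 − 1.2·I_D.
Substituting gives 0.864·I_D² − 6.21·I_D + 7.84 = 0, with roots I_D = 1.64 or 5.55 mA.
The root I_D = 5.55 mA gives V_GS = -1.54 V ≤ V_t, so take I_D = 1.64 mA.
Then V_GS = 3.15 V and V_DS = V_DD − I_D(R_D+R_S) = 16 − 1.64×1.76 = 13.1 V.
Saturation requires V_DS ≥ V_GS − V_t = 1.65 V; 13.1 ≥ 1.65 ✓.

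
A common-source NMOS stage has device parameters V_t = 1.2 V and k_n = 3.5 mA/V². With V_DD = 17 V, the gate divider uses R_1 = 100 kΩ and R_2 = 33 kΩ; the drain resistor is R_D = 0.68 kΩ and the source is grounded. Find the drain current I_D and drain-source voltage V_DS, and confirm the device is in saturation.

V_G = V_DD·R_2/(R_1+R_2) = 17×33/133 = 4.22 V. With the source grounded, V_GS = V_G = 4.22 V.
Assume saturation: I_D = (k_n/2)(V_GS − V_t)² = (3.5/2)×(4.22 − 1.2)² = 1.75×3.02² = 15.9 mA.
V_DS = V_DD − I_D·R_D = 17 − 15.9×0.68 = 6.16 V.
Saturation requires V_DS ≥ V_GS − V_t = 3.02 V; 6.16 ≥ 3.02 ✓.

I_D ≈ 16 mA, V_DS ≈ 6.2 V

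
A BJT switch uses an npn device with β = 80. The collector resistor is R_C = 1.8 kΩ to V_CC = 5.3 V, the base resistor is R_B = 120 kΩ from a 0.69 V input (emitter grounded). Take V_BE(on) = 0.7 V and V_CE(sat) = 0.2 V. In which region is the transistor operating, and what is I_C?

cutoff; I_C ≈ 0

V_BB = 0.69 V ≤ V_BE(on) = 0.7 V, so the base-emitter junction is not forward biased.
The transistor is in cutoff: I_B = I_C = 0.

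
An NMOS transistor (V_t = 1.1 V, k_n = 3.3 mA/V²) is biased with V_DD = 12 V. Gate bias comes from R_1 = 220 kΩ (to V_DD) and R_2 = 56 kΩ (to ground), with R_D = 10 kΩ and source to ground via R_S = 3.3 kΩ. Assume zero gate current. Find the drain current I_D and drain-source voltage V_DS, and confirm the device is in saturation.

V_G = V_DD·R_2/(R_1+R_2) = 12×56/276 = 2.43 V.
Assume saturation: I_D = (k_n/2)(V_GS − V_t)² with V_GS = V_G − I_D·R_S = 2.43 − 3.3·I_D.
Substituting gives 18·I_D² − 15.5·I_D + 2.94 = 0, with roots I_D = 0.28 or 0.585 mA.
The root I_D = 0.585 mA gives V_GS = 0.505 V ≤ V_t, so take I_D = 0.28 mA.
Then V_GS = 1.51 V and V_DS = V_DD − I_D(R_D+R_S) = 12 − 0.28×13.3 = 8.28 V.
Saturation requires V_DS ≥ V_GS − V_t = 0.412 V; 8.28 ≥ 0.412 ✓.

I_D ≈ 0.28 mA, V_DS ≈ 8.3 V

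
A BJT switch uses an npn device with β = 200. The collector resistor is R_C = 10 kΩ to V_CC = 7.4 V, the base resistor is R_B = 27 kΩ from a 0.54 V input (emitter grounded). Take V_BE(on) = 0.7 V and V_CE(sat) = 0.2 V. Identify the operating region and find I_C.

cutoff; I_C ≈ 0

V_BB = 0.54 V ≤ V_BE(on) = 0.7 V, so the base-emitter junction is not forward biased.
The transistor is in cutoff: I_B = I_C = 0.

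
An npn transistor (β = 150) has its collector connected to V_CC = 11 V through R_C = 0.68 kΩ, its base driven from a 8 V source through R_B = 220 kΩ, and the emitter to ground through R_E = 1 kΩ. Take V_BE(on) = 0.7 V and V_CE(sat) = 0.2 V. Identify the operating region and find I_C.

Assume active. Base-emitter loop: I_B = (V_BB − V_BE)/(R_B + (β+1)R_E) = (8 − 0.7)/(220 + 151×1) = 0.0197 mA.
I_C = β·I_B = 150×0.0197 = 2.95 mA.
V_CE = V_CC − I_C·R_C − I_E·R_E = 11 − 2.95×0.68 − 2.97×1 = 6.02 V > V_CE(sat), so the active-region assumption holds.

active; I_C ≈ 3 mA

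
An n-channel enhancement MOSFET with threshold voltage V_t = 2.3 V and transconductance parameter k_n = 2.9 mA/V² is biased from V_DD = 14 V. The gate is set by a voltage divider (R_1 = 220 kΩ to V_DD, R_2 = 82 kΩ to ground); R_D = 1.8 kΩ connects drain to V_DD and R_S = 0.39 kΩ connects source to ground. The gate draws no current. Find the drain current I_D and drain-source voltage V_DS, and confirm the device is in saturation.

V_G = V_DD·R_2/(R_1+R_2) = 14×82/302 = 3.8 V.
Assume saturation: I_D = (k_n/2)(V_GS − V_t)² with V_GS = V_G − I_D·R_S = 3.8 − 0.39·I_D.
Substituting gives 0.221·I_D² − 2.7·I_D + 3.27 = 0, with roots I_D = 1.36 or 10.9 mA.
The root I_D = 10.9 mA gives V_GS = -0.438 V ≤ V_t, so take I_D = 1.36 mA.
Then V_GS = 3.27 V and V_DS = V_DD − I_D(R_D+R_S) = 14 − 1.36×2.19 = 11 V.
Saturation requires V_DS ≥ V_GS − V_t = 0.97 V; 11 ≥ 0.97 ✓.

I_D ≈ 1.4 mA, V_DS ≈ 11 V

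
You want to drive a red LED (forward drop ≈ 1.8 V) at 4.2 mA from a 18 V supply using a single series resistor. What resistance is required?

The resistor drops V_S − V_D = 18 − 1.8 = 16.2 V at 4.2 mA.
R = 16.2 V / 4.2 mA = 3.86 kΩ.

R ≈ 3.9 kΩ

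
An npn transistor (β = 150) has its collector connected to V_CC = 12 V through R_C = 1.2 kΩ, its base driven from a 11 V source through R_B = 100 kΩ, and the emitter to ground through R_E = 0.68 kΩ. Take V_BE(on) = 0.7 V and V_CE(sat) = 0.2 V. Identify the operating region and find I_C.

Assume active: I_B = (11 − 0.7)/(100 + 151×0.68) = 0.0508 mA, I_C = β·I_B = 7.62 mA.
Then V_CE = 12 − 7.62×1.2 − 7.67×0.68 = -2.37 V < 0.2 V — the active assumption fails.
Re-solve with V_CE = 0.2 V. KCL at the emitter: V_E/R_E = (V_BB−0.7−V_E)/R_B + (V_CC−0.2−V_E)/R_C, giving V_E = 4.29 V.
I_C = (V_CC − 0.2 − V_E)/R_C = (11.8 − 4.29)/1.2 = 6.25 mA.
Check: I_B = (10.3 − 4.29)/100 = 0.0601 mA, and β·I_B = 9.01 mA > I_C, confirming saturation.

saturation; I_C ≈ 6.3 mA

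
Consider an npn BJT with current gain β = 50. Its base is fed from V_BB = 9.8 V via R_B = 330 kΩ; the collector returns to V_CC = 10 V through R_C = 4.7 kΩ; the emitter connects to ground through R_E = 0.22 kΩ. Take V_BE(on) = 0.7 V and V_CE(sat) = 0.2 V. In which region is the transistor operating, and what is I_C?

Assume active. Base-emitter loop: I_B = (V_BB − V_BE)/(R_B + (β+1)R_E) = (9.8 − 0.7)/(330 + 51×0.22) = 0.0267 mA.
I_C = β·I_B = 50×0.0267 = 1.33 mA.
V_CE = V_CC − I_C·R_C − I_E·R_E = 10 − 1.33×4.7 − 1.36×0.22 = 3.43 V > V_CE(sat), so the active-region assumption holds.

active; I_C ≈ 1.3 mA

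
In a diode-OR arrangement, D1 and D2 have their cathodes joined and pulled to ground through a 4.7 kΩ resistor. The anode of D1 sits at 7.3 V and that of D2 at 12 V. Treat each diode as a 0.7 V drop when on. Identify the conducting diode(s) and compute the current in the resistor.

Assume both conduct. Then node N would need to be at both 7.3−0.7 = 6.6 V and 12−0.7 = 11.3 V, which is impossible.
Assume only D2 conducts: V_N = 12 − 0.7 = 11.3 V, so I_R = 11.3/4.7 = 2.4 mA.
Check D1: its anode-to-cathode voltage is 7.3 − 11.3 = -4 V < 0.7 V, so it is off. The assumption is consistent.

Only D2 conducts; I_R ≈ 2.4 mA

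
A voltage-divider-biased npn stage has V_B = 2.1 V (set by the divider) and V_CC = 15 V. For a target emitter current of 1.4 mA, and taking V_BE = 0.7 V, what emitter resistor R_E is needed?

R_E ≈ 1 kΩ

V_E = V_B − V_BE = 2.1 − 0.7 = 1.4 V.
R_E = V_E / I_E = 1.4 / 1.4 = 1 kΩ.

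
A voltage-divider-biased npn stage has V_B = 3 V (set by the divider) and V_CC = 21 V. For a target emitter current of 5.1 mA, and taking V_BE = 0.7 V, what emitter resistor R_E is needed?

V_E = V_B − V_BE = 3 − 0.7 = 2.3 V.
R_E = V_E / I_E = 2.3 / 5.1 = 0.451 kΩ.

R_E ≈ 0.45 kΩ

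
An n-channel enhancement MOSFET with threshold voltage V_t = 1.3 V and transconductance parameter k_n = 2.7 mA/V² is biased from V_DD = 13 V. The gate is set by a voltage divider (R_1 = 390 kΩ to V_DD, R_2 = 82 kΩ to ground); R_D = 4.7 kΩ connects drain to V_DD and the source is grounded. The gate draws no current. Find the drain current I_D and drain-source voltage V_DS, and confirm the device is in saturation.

V_G = V_DD·R_2/(R_1+R_2) = 13×82/472 = 2.26 V. With the source grounded, V_GS = V_G = 2.26 V.
Assume saturation: I_D = (k_n/2)(V_GS − V_t)² = (2.7/2)×(2.26 − 1.3)² = 1.35×0.958² = 1.24 mA.
V_DS = V_DD − I_D·R_D = 13 − 1.24×4.7 = 7.17 V.
Saturation requires V_DS ≥ V_GS − V_t = 0.958 V; 7.17 ≥ 0.958 ✓.

I_D ≈ 1.2 mA, V_DS ≈ 7.2 V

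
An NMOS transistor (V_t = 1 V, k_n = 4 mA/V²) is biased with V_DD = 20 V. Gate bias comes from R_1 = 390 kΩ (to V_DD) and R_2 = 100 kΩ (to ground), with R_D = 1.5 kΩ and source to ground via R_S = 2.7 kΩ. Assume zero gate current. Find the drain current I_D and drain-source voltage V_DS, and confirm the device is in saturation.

I_D ≈ 0.89 mA, V_DS ≈ 16 V

V_G = V_DD·R_2/(R_1+R_2) = 20×100/490 = 4.08 V.
Assume saturation: I_D = (k_n/2)(V_GS − V_t)² with V_GS = V_G − I_D·R_S = 4.08 − 2.7·I_D.
Substituting gives 14.6·I_D² − 34.3·I_D + 19 = 0, with roots I_D = 0.894 or 1.46 mA.
The root I_D = 1.46 mA gives V_GS = 0.146 V ≤ V_t, so take I_D = 0.894 mA.
Then V_GS = 1.67 V and V_DS = V_DD − I_D(R_D+R_S) = 20 − 0.894×4.2 = 16.2 V.
Saturation requires V_DS ≥ V_GS − V_t = 0.668 V; 16.2 ≥ 0.668 ✓.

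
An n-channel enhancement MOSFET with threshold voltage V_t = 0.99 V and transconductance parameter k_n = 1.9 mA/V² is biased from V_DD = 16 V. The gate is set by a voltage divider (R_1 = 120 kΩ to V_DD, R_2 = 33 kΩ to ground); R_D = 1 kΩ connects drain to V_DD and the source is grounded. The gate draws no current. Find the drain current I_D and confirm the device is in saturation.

V_G = V_DD·R_2/(R_1+R_2) = 16×33/153 = 3.45 V. With the source grounded, V_GS = V_G = 3.45 V.
Assume saturation: I_D = (k_n/2)(V_GS − V_t)² = (1.9/2)×(3.45 − 0.99)² = 0.95×2.46² = 5.75 mA.
V_DS = V_DD − I_D·R_D = 16 − 5.75×1 = 10.2 V.
Saturation requires V_DS ≥ V_GS − V_t = 2.46 V; 10.2 ≥ 2.46 ✓.

I_D ≈ 5.8 mA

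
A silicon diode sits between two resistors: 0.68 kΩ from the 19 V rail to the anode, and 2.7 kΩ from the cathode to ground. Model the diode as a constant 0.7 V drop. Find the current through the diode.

I ≈ 5.4 mA

The two resistors are in series with the diode, so KVL gives 19 = I·0.68 + 0.7 + I·2.7.
I = (19 − 0.7) / (0.68 + 2.7) kΩ = 18.3 / 3.38 = 5.41 mA.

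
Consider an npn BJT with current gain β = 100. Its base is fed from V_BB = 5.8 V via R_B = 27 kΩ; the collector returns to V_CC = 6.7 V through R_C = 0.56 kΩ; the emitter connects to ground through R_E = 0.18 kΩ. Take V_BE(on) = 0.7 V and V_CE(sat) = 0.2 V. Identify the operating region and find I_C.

saturation; I_C ≈ 8.8 mA

Assume active: I_B = (5.8 − 0.7)/(27 + 101×0.18) = 0.113 mA, I_C = β·I_B = 11.3 mA.
Then V_CE = 6.7 − 11.3×0.56 − 11.4×0.18 = -1.67 V < 0.2 V — the active assumption fails.
Re-solve with V_CE = 0.2 V. KCL at the emitter: V_E/R_E = (V_BB−0.7−V_E)/R_B + (V_CC−0.2−V_E)/R_C, giving V_E = 1.6 V.
I_C = (V_CC − 0.2 − V_E)/R_C = (6.5 − 1.6)/0.56 = 8.75 mA.
Check: I_B = (5.1 − 1.6)/27 = 0.13 mA, and β·I_B = 13 mA > I_C, confirming saturation.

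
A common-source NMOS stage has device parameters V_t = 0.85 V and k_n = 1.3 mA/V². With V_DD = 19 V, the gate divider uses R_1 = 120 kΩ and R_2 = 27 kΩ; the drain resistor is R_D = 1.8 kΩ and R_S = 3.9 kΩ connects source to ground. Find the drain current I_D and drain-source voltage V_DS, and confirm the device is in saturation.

I_D ≈ 0.46 mA, V_DS ≈ 16 V

V_G = V_DD·R_2/(R_1+R_2) = 19×27/147 = 3.49 V.
Assume saturation: I_D = (k_n/2)(V_GS − V_t)² with V_GS = V_G − I_D·R_S = 3.49 − 3.9·I_D.
Substituting gives 9.89·I_D² − 14.4·I_D + 4.53 = 0, with roots I_D = 0.461 or 0.994 mA.
The root I_D = 0.994 mA gives V_GS = -0.387 V ≤ V_t, so take I_D = 0.461 mA.
Then V_GS = 1.69 V and V_DS = V_DD − I_D(R_D+R_S) = 19 − 0.461×5.7 = 16.4 V.
Saturation requires V_DS ≥ V_GS − V_t = 0.842 V; 16.4 ≥ 0.842 ✓.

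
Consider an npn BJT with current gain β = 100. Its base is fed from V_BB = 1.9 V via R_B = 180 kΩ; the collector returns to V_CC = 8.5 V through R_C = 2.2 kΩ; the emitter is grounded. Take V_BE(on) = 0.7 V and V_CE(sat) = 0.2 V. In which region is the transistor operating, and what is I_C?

active; I_C ≈ 0.67 mA

Assume active. Base-emitter loop: I_B = (V_BB − V_BE)/R_B = (1.9 − 0.7)/180 = 0.00667 mA.
I_C = β·I_B = 100×0.00667 = 0.667 mA.
V_CE = V_CC − I_C·R_C = 8.5 − 0.667×2.2 = 7.03 V > V_CE(sat), so the active-region assumption holds.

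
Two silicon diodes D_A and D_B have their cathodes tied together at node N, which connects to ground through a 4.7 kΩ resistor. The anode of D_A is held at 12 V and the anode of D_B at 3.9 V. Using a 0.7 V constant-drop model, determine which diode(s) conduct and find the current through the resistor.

Assume both conduct. Then node N would need to be at both 12−0.7 = 11.3 V and 3.9−0.7 = 3.2 V, which is impossible.
Assume only D_A conducts: V_N = 12 − 0.7 = 11.3 V, so I_R = 11.3/4.7 = 2.4 mA.
Check D_B: its anode-to-cathode voltage is 3.9 − 11.3 = -7.4 V < 0.7 V, so it is off. The assumption is consistent.

Only D_A conducts; I_R ≈ 2.4 mA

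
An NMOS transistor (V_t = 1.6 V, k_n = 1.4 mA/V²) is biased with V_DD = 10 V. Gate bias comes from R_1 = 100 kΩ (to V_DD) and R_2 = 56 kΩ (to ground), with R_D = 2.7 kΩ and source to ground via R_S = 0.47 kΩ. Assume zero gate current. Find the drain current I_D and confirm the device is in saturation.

I_D ≈ 1.3 mA

V_G = V_DD·R_2/(R_1+R_2) = 10×56/156 = 3.59 V.
Assume saturation: I_D = (k_n/2)(V_GS − V_t)² with V_GS = V_G − I_D·R_S = 3.59 − 0.47·I_D.
Substituting gives 0.155·I_D² − 2.31·I_D + 2.77 = 0, with roots I_D = 1.32 or 13.6 mA.
The root I_D = 13.6 mA gives V_GS = -2.81 V ≤ V_t, so take I_D = 1.32 mA.
Then V_GS = 2.97 V and V_DS = V_DD − I_D(R_D+R_S) = 10 − 1.32×3.17 = 5.83 V.
Saturation requires V_DS ≥ V_GS − V_t = 1.37 V; 5.83 ≥ 1.37 ✓.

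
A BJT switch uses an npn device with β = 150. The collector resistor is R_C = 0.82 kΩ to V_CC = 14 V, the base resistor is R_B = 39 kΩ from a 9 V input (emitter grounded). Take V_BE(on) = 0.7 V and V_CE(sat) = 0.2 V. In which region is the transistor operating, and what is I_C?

saturation; I_C ≈ 17 mA

Assume active: I_B = (9 − 0.7)/39 = 0.213 mA, giving I_C = β·I_B = 31.9 mA.
But then V_CE = 14 − 31.9×0.82 = -12.2 V < V_CE(sat) = 0.2 V — impossible in the active region.
So the transistor is saturated. With V_CE = 0.2 V, I_C = (V_CC − 0.2)/R_C = 13.8/0.82 = 16.8 mA.
Check: β·I_B = 31.9 mA > I_C = 16.8 mA, confirming saturation.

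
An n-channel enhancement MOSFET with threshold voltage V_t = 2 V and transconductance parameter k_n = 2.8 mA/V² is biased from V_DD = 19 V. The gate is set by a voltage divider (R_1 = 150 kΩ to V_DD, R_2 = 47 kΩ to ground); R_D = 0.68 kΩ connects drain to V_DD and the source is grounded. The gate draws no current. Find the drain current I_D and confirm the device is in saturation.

I_D ≈ 9 mA

V_G = V_DD·R_2/(R_1+R_2) = 19×47/197 = 4.53 V. With the source grounded, V_GS = V_G = 4.53 V.
Assume saturation: I_D = (k_n/2)(V_GS − V_t)² = (2.8/2)×(4.53 − 2)² = 1.4×2.53² = 8.98 mA.
V_DS = V_DD − I_D·R_D = 19 − 8.98×0.68 = 12.9 V.
Saturation requires V_DS ≥ V_GS − V_t = 2.53 V; 12.9 ≥ 2.53 ✓.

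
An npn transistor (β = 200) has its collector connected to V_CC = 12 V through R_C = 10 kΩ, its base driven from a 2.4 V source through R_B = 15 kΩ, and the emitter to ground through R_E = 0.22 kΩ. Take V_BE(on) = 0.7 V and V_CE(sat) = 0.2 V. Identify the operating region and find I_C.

Assume active: I_B = (2.4 − 0.7)/(15 + 201×0.22) = 0.0287 mA, I_C = β·I_B = 5.74 mA.
Then V_CE = 12 − 5.74×10 − 5.77×0.22 = -46.7 V < 0.2 V — the active assumption fails.
Re-solve with V_CE = 0.2 V. KCL at the emitter: V_E/R_E = (V_BB−0.7−V_E)/R_B + (V_CC−0.2−V_E)/R_C, giving V_E = 0.274 V.
I_C = (V_CC − 0.2 − V_E)/R_C = (11.8 − 0.274)/10 = 1.15 mA.
Check: I_B = (1.7 − 0.274)/15 = 0.095 mA, and β·I_B = 19 mA > I_C, confirming saturation.

saturation; I_C ≈ 1.2 mA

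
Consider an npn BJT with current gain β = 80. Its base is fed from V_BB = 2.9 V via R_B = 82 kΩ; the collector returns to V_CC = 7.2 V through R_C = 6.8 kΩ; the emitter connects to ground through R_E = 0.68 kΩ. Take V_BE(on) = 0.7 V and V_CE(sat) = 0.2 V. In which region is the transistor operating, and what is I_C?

saturation; I_C ≈ 0.93 mA

Assume active: I_B = (2.9 − 0.7)/(82 + 81×0.68) = 0.016 mA, I_C = β·I_B = 1.28 mA.
Then V_CE = 7.2 − 1.28×6.8 − 1.3×0.68 = -2.41 V < 0.2 V — the active assumption fails.
Re-solve with V_CE = 0.2 V. KCL at the emitter: V_E/R_E = (V_BB−0.7−V_E)/R_B + (V_CC−0.2−V_E)/R_C, giving V_E = 0.648 V.
I_C = (V_CC − 0.2 − V_E)/R_C = (7 − 0.648)/6.8 = 0.934 mA.
Check: I_B = (2.2 − 0.648)/82 = 0.0189 mA, and β·I_B = 1.51 mA > I_C, confirming saturation.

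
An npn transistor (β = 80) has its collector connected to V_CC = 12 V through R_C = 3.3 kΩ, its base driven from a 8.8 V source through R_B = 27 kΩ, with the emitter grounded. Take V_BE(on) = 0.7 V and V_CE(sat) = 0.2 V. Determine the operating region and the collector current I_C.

saturation; I_C ≈ 3.6 mA

Assume active: I_B = (8.8 − 0.7)/27 = 0.3 mA, giving I_C = β·I_B = 24 mA.
But then V_CE = 12 − 24×3.3 = -67.2 V < V_CE(sat) = 0.2 V — impossible in the active region.
So the transistor is saturated. With V_CE = 0.2 V, I_C = (V_CC − 0.2)/R_C = 11.8/3.3 = 3.58 mA.
Check: β·I_B = 24 mA > I_C = 3.58 mA, confirming saturation.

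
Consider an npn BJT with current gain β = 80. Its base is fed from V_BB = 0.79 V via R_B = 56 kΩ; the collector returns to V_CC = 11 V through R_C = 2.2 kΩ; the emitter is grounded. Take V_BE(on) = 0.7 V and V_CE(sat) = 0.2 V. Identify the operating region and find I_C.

Assume active. Base-emitter loop: I_B = (V_BB − V_BE)/R_B = (0.79 − 0.7)/56 = 0.00161 mA.
I_C = β·I_B = 80×0.00161 = 0.129 mA.
V_CE = V_CC − I_C·R_C = 11 − 0.129×2.2 = 10.7 V > V_CE(sat), so the active-region assumption holds.

active; I_C ≈ 0.13 mA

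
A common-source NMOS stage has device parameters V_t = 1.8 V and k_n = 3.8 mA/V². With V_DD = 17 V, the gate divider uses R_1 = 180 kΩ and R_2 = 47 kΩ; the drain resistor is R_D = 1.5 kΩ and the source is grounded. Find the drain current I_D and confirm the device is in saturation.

V_G = V_DD·R_2/(R_1+R_2) = 17×47/227 = 3.52 V. With the source grounded, V_GS = V_G = 3.52 V.
Assume saturation: I_D = (k_n/2)(V_GS − V_t)² = (3.8/2)×(3.52 − 1.8)² = 1.9×1.72² = 5.62 mA.
V_DS = V_DD − I_D·R_D = 17 − 5.62×1.5 = 8.57 V.
Saturation requires V_DS ≥ V_GS − V_t = 1.72 V; 8.57 ≥ 1.72 ✓.

I_D ≈ 5.6 mA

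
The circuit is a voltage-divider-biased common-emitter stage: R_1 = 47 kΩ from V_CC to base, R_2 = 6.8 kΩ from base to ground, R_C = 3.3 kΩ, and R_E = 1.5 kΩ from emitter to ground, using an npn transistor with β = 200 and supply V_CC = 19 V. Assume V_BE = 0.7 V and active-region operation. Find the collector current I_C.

I_C ≈ 1.1 mA

Thevenize the base divider: V_Th = V_CC·R_2/(R_1+R_2) = 19×6.8/53.8 = 2.4 V, R_Th = R_1‖R_2 = 5.94 kΩ.
Base-emitter loop: V_Th = I_B·R_Th + V_BE + (β+1)I_B·R_E, so I_B = (2.4 − 0.7) / (5.94 + 201×1.5) = 0.00553 mA.
I_C = β·I_B = 200×0.00553 = 1.11 mA, and I_E = (β+1)I_B = 1.11 mA.
V_CE = V_CC − I_C·R_C − I_E·R_E = 19 − 1.11×3.3 − 1.11×1.5 = 13.7 V.
V_CE = 13.7 V > 0.2 V confirms active-region operation.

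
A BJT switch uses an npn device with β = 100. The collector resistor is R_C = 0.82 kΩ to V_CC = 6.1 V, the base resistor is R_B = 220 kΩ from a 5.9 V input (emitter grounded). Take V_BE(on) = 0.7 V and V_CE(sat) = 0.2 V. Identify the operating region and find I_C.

active; I_C ≈ 2.4 mA

Assume active. Base-emitter loop: I_B = (V_BB − V_BE)/R_B = (5.9 − 0.7)/220 = 0.0236 mA.
I_C = β·I_B = 100×0.0236 = 2.36 mA.
V_CE = V_CC − I_C·R_C = 6.1 − 2.36×0.82 = 4.16 V > V_CE(sat), so the active-region assumption holds.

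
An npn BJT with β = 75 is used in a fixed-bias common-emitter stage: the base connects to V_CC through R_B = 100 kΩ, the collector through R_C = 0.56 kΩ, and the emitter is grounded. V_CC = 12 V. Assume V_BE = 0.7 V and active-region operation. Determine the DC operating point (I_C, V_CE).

I_C ≈ 8.5 mA, V_CE ≈ 7.3 V

Base loop: V_CC = I_B·R_B + V_BE, so I_B = (12 − 0.7)/100 kΩ = 0.113 mA.
In the active region I_C = β·I_B = 75 × 0.113 = 8.47 mA.
Collector loop: V_CE = V_CC − I_C·R_C = 12 − 8.47×0.56 = 7.25 V.
Since V_CE = 7.25 V > V_CE(sat) ≈ 0.2 V, the transistor is in the active region as assumed.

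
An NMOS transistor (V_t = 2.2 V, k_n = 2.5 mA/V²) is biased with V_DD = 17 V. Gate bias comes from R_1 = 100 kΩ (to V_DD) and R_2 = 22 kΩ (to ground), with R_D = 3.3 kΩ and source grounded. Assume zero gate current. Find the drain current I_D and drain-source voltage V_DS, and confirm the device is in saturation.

I_D ≈ 0.94 mA, V_DS ≈ 14 V

V_G = V_DD·R_2/(R_1+R_2) = 17×22/122 = 3.07 V. With the source grounded, V_GS = V_G = 3.07 V.
Assume saturation: I_D = (k_n/2)(V_GS − V_t)² = (2.5/2)×(3.07 − 2.2)² = 1.25×0.866² = 0.937 mA.
V_DS = V_DD − I_D·R_D = 17 − 0.937×3.3 = 13.9 V.
Saturation requires V_DS ≥ V_GS − V_t = 0.866 V; 13.9 ≥ 0.866 ✓.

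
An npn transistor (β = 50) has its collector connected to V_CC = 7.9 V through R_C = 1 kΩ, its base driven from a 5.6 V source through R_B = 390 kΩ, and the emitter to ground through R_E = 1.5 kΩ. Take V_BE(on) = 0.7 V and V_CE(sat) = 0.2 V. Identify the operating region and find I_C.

active; I_C ≈ 0.53 mA

Assume active. Base-emitter loop: I_B = (V_BB − V_BE)/(R_B + (β+1)R_E) = (5.6 − 0.7)/(390 + 51×1.5) = 0.0105 mA.
I_C = β·I_B = 50×0.0105 = 0.525 mA.
V_CE = V_CC − I_C·R_C − I_E·R_E = 7.9 − 0.525×1 − 0.536×1.5 = 6.57 V > V_CE(sat), so the active-region assumption holds.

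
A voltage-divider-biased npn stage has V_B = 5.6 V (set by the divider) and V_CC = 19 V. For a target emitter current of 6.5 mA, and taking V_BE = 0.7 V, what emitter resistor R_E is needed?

R_E ≈ 0.75 kΩ

V_E = V_B − V_BE = 5.6 − 0.7 = 4.9 V.
R_E = V_E / I_E = 4.9 / 6.5 = 0.754 kΩ.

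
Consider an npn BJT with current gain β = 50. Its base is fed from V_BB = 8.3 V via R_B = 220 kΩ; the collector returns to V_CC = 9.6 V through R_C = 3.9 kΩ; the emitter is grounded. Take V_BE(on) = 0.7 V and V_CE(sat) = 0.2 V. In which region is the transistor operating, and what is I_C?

Assume active. Base-emitter loop: I_B = (V_BB − V_BE)/R_B = (8.3 − 0.7)/220 = 0.0345 mA.
I_C = β·I_B = 50×0.0345 = 1.73 mA.
V_CE = V_CC − I_C·R_C = 9.6 − 1.73×3.9 = 2.86 V > V_CE(sat), so the active-region assumption holds.

active; I_C ≈ 1.7 mA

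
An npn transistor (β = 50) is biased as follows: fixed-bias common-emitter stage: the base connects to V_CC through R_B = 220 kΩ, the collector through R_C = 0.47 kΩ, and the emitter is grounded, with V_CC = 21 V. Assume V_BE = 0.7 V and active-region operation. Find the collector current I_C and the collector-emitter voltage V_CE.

I_C ≈ 4.6 mA, V_CE ≈ 19 V

Base loop: V_CC = I_B·R_B + V_BE, so I_B = (21 − 0.7)/220 kΩ = 0.0923 mA.
In the active region I_C = β·I_B = 50 × 0.0923 = 4.61 mA.
Collector loop: V_CE = V_CC − I_C·R_C = 21 − 4.61×0.47 = 18.8 V.
Since V_CE = 18.8 V > V_CE(sat) ≈ 0.2 V, the transistor is in the active region as assumed.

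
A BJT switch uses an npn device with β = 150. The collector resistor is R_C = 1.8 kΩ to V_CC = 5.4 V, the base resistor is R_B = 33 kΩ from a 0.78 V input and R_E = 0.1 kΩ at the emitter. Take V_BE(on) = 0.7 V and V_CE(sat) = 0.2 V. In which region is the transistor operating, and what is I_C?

Assume active. Base-emitter loop: I_B = (V_BB − V_BE)/(R_B + (β+1)R_E) = (0.78 − 0.7)/(33 + 151×0.1) = 0.00166 mA.
I_C = β·I_B = 150×0.00166 = 0.249 mA.
V_CE = V_CC − I_C·R_C − I_E·R_E = 5.4 − 0.249×1.8 − 0.251×0.1 = 4.93 V > V_CE(sat), so the active-region assumption holds.

active; I_C ≈ 0.25 mA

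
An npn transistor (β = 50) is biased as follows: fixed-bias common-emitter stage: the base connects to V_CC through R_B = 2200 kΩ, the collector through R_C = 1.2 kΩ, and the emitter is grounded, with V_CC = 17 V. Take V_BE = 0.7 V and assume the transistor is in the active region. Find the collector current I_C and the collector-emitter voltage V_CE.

Base loop: V_CC = I_B·R_B + V_BE, so I_B = (17 − 0.7)/2200 kΩ = 0.00741 mA.
In the active region I_C = β·I_B = 50 × 0.00741 = 0.37 mA.
Collector loop: V_CE = V_CC − I_C·R_C = 17 − 0.37×1.2 = 16.6 V.
Since V_CE = 16.6 V > V_CE(sat) ≈ 0.2 V, the transistor is in the active region as assumed.

I_C ≈ 0.37 mA, V_CE ≈ 17 V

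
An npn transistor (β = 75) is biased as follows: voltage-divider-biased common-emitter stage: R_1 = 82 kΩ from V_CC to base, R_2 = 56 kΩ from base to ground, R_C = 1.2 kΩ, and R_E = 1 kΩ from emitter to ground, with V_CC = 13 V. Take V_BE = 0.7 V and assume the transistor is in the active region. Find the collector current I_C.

I_C ≈ 3.1 mA

Thevenize the base divider: V_Th = V_CC·R_2/(R_1+R_2) = 13×56/138 = 5.28 V, R_Th = R_1‖R_2 = 33.3 kΩ.
Base-emitter loop: V_Th = I_B·R_Th + V_BE + (β+1)I_B·R_E, so I_B = (5.28 − 0.7) / (33.3 + 76×1) = 0.0419 mA.
I_C = β·I_B = 75×0.0419 = 3.14 mA, and I_E = (β+1)I_B = 3.18 mA.
V_CE = V_CC − I_C·R_C − I_E·R_E = 13 − 3.14×1.2 − 3.18×1 = 6.05 V.
V_CE = 6.05 V > 0.2 V confirms active-region operation.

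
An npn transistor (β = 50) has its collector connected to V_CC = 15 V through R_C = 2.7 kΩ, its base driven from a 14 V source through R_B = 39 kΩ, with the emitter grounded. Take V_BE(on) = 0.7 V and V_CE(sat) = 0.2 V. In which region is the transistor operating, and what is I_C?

saturation; I_C ≈ 5.5 mA

Assume active: I_B = (14 − 0.7)/39 = 0.341 mA, giving I_C = β·I_B = 17.1 mA.
But then V_CE = 15 − 17.1×2.7 = -31 V < V_CE(sat) = 0.2 V — impossible in the active region.
So the transistor is saturated. With V_CE = 0.2 V, I_C = (V_CC − 0.2)/R_C = 14.8/2.7 = 5.48 mA.
Check: β·I_B = 17.1 mA > I_C = 5.48 mA, confirming saturation.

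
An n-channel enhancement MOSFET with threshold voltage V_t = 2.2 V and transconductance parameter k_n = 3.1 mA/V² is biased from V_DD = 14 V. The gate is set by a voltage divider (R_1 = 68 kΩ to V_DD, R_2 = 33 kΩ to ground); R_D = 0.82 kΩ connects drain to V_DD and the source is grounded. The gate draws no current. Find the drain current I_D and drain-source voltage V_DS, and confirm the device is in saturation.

V_G = V_DD·R_2/(R_1+R_2) = 14×33/101 = 4.57 V. With the source grounded, V_GS = V_G = 4.57 V.
Assume saturation: I_D = (k_n/2)(V_GS − V_t)² = (3.1/2)×(4.57 − 2.2)² = 1.55×2.37² = 8.74 mA.
V_DS = V_DD − I_D·R_D = 14 − 8.74×0.82 = 6.84 V.
Saturation requires V_DS ≥ V_GS − V_t = 2.37 V; 6.84 ≥ 2.37 ✓.

I_D ≈ 8.7 mA, V_DS ≈ 6.8 V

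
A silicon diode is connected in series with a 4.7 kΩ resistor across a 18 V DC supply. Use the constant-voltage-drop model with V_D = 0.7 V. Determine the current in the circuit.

I ≈ 3.7 mA

KVL around the loop: 18 = V_D + I·R = 0.7 + I × 4.7 kΩ.
So I = (18 − 0.7) / 4.7 kΩ = 17.3 / 4.7 = 3.68 mA.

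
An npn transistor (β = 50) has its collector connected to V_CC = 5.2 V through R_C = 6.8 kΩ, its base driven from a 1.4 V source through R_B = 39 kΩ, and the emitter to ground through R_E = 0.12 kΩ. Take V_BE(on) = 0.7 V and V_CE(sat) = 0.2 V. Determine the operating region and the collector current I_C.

Assume active: I_B = (1.4 − 0.7)/(39 + 51×0.12) = 0.0155 mA, I_C = β·I_B = 0.776 mA.
Then V_CE = 5.2 − 0.776×6.8 − 0.791×0.12 = -0.17 V < 0.2 V — the active assumption fails.
Re-solve with V_CE = 0.2 V. KCL at the emitter: V_E/R_E = (V_BB−0.7−V_E)/R_B + (V_CC−0.2−V_E)/R_C, giving V_E = 0.0886 V.
I_C = (V_CC − 0.2 − V_E)/R_C = (5 − 0.0886)/6.8 = 0.722 mA.
Check: I_B = (0.7 − 0.0886)/39 = 0.0157 mA, and β·I_B = 0.784 mA > I_C, confirming saturation.

saturation; I_C ≈ 0.72 mA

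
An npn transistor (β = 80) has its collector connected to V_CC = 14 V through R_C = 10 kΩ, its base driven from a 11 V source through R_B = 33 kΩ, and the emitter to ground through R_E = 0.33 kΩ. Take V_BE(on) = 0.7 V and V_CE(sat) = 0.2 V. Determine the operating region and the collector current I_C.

saturation; I_C ≈ 1.3 mA

Assume active: I_B = (11 − 0.7)/(33 + 81×0.33) = 0.172 mA, I_C = β·I_B = 13.8 mA.
Then V_CE = 14 − 13.8×10 − 14×0.33 = -129 V < 0.2 V — the active assumption fails.
Re-solve with V_CE = 0.2 V. KCL at the emitter: V_E/R_E = (V_BB−0.7−V_E)/R_B + (V_CC−0.2−V_E)/R_C, giving V_E = 0.535 V.
I_C = (V_CC − 0.2 − V_E)/R_C = (13.8 − 0.535)/10 = 1.33 mA.
Check: I_B = (10.3 − 0.535)/33 = 0.296 mA, and β·I_B = 23.7 mA > I_C, confirming saturation.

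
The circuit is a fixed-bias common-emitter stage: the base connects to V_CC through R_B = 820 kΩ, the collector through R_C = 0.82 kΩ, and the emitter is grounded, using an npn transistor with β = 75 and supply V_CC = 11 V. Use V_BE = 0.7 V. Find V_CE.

V_CE ≈ 10 V

Base loop: V_CC = I_B·R_B + V_BE, so I_B = (11 − 0.7)/820 kΩ = 0.0126 mA.
In the active region I_C = β·I_B = 75 × 0.0126 = 0.942 mA.
Collector loop: V_CE = V_CC − I_C·R_C = 11 − 0.942×0.82 = 10.2 V.
Since V_CE = 10.2 V > V_CE(sat) ≈ 0.2 V, the transistor is in the active region as assumed.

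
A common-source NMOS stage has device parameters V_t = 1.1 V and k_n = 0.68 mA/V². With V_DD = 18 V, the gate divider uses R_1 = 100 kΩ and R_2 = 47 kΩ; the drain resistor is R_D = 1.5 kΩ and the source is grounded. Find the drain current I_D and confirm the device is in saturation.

V_G = V_DD·R_2/(R_1+R_2) = 18×47/147 = 5.76 V. With the source grounded, V_GS = V_G = 5.76 V.
Assume saturation: I_D = (k_n/2)(V_GS − V_t)² = (0.68/2)×(5.76 − 1.1)² = 0.34×4.66² = 7.37 mA.
V_DS = V_DD − I_D·R_D = 18 − 7.37×1.5 = 6.95 V.
Saturation requires V_DS ≥ V_GS − V_t = 4.66 V; 6.95 ≥ 4.66 ✓.

I_D ≈ 7.4 mA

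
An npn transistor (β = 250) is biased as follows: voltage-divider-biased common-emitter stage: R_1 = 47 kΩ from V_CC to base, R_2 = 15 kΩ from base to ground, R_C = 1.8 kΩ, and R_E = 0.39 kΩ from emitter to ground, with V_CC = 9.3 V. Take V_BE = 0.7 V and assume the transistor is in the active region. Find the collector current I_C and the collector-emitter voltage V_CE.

I_C ≈ 3.5 mA, V_CE ≈ 1.5 V

Thevenize the base divider: V_Th = V_CC·R_2/(R_1+R_2) = 9.3×15/62 = 2.25 V, R_Th = R_1‖R_2 = 11.4 kΩ.
Base-emitter loop: V_Th = I_B·R_Th + V_BE + (β+1)I_B·R_E, so I_B = (2.25 − 0.7) / (11.4 + 251×0.39) = 0.0142 mA.
I_C = β·I_B = 250×0.0142 = 3.55 mA, and I_E = (β+1)I_B = 3.56 mA.
V_CE = V_CC − I_C·R_C − I_E·R_E = 9.3 − 3.55×1.8 − 3.56×0.39 = 1.53 V.
V_CE = 1.53 V > 0.2 V confirms active-region operation.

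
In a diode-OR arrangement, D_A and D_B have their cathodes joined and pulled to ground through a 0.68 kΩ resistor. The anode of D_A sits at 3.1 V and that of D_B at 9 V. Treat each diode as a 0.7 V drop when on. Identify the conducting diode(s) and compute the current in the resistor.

Only D_B conducts; I_R ≈ 12 mA

Assume both conduct. Then node N would need to be at both 3.1−0.7 = 2.4 V and 9−0.7 = 8.3 V, which is impossible.
Assume only D_B conducts: V_N = 9 − 0.7 = 8.3 V, so I_R = 8.3/0.68 = 12.2 mA.
Check D_A: its anode-to-cathode voltage is 3.1 − 8.3 = -5.2 V < 0.7 V, so it is off. The assumption is consistent.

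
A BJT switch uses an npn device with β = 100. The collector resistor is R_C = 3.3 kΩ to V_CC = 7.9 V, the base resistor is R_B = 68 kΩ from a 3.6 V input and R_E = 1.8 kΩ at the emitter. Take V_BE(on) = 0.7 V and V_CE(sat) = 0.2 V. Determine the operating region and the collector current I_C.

Assume active. Base-emitter loop: I_B = (V_BB − V_BE)/(R_B + (β+1)R_E) = (3.6 − 0.7)/(68 + 101×1.8) = 0.0116 mA.
I_C = β·I_B = 100×0.0116 = 1.16 mA.
V_CE = V_CC − I_C·R_C − I_E·R_E = 7.9 − 1.16×3.3 − 1.17×1.8 = 1.96 V > V_CE(sat), so the active-region assumption holds.

active; I_C ≈ 1.2 mA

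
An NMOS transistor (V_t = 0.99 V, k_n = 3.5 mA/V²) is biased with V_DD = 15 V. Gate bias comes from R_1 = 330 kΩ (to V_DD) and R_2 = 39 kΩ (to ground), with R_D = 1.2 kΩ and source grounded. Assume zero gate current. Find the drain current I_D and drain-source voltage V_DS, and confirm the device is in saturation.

V_G = V_DD·R_2/(R_1+R_2) = 15×39/369 = 1.59 V. With the source grounded, V_GS = V_G = 1.59 V.
Assume saturation: I_D = (k_n/2)(V_GS − V_t)² = (3.5/2)×(1.59 − 0.99)² = 1.75×0.595² = 0.62 mA.
V_DS = V_DD − I_D·R_D = 15 − 0.62×1.2 = 14.3 V.
Saturation requires V_DS ≥ V_GS − V_t = 0.595 V; 14.3 ≥ 0.595 ✓.

I_D ≈ 0.62 mA, V_DS ≈ 14 V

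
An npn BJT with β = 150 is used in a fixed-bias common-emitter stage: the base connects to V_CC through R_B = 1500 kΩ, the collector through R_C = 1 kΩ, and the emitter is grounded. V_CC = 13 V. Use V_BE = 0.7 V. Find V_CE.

V_CE ≈ 12 V

Base loop: V_CC = I_B·R_B + V_BE, so I_B = (13 − 0.7)/1500 kΩ = 0.0082 mA.
In the active region I_C = β·I_B = 150 × 0.0082 = 1.23 mA.
Collector loop: V_CE = V_CC − I_C·R_C = 13 − 1.23×1 = 11.8 V.
Since V_CE = 11.8 V > V_CE(sat) ≈ 0.2 V, the transistor is in the active region as assumed.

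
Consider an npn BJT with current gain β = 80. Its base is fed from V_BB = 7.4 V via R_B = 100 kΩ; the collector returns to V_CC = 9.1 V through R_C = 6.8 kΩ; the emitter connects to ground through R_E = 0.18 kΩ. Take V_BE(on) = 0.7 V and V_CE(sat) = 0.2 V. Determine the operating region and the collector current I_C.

saturation; I_C ≈ 1.3 mA

Assume active: I_B = (7.4 − 0.7)/(100 + 81×0.18) = 0.0585 mA, I_C = β·I_B = 4.68 mA.
Then V_CE = 9.1 − 4.68×6.8 − 4.74×0.18 = -23.6 V < 0.2 V — the active assumption fails.
Re-solve with V_CE = 0.2 V. KCL at the emitter: V_E/R_E = (V_BB−0.7−V_E)/R_B + (V_CC−0.2−V_E)/R_C, giving V_E = 0.241 V.
I_C = (V_CC − 0.2 − V_E)/R_C = (8.9 − 0.241)/6.8 = 1.27 mA.
Check: I_B = (6.7 − 0.241)/100 = 0.0646 mA, and β·I_B = 5.17 mA > I_C, confirming saturation.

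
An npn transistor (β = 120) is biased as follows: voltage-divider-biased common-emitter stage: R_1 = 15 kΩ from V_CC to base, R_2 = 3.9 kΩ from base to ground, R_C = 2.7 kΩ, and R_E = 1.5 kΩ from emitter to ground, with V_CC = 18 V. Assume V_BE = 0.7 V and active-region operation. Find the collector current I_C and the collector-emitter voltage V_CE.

Thevenize the base divider: V_Th = V_CC·R_2/(R_1+R_2) = 18×3.9/18.9 = 3.71 V, R_Th = R_1‖R_2 = 3.1 kΩ.
Base-emitter loop: V_Th = I_B·R_Th + V_BE + (β+1)I_B·R_E, so I_B = (3.71 − 0.7) / (3.1 + 121×1.5) = 0.0163 mA.
I_C = β·I_B = 120×0.0163 = 1.96 mA, and I_E = (β+1)I_B = 1.98 mA.
V_CE = V_CC − I_C·R_C − I_E·R_E = 18 − 1.96×2.7 − 1.98×1.5 = 9.75 V.
V_CE = 9.75 V > 0.2 V confirms active-region operation.

I_C ≈ 2 mA, V_CE ≈ 9.7 V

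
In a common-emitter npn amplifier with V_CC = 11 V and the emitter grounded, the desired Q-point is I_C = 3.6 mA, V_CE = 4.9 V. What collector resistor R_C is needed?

R_C ≈ 1.7 kΩ

Collector loop: V_CC = I_C·R_C + V_CE.
R_C = (V_CC − V_CE)/I_C = (11 − 4.9)/3.6 = 1.69 kΩ.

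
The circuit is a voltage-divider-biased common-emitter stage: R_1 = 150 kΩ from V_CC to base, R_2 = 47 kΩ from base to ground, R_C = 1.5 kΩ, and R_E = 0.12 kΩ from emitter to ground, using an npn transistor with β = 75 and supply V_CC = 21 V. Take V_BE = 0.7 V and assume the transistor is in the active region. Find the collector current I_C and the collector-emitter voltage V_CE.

Thevenize the base divider: V_Th = V_CC·R_2/(R_1+R_2) = 21×47/197 = 5.01 V, R_Th = R_1‖R_2 = 35.8 kΩ.
Base-emitter loop: V_Th = I_B·R_Th + V_BE + (β+1)I_B·R_E, so I_B = (5.01 − 0.7) / (35.8 + 76×0.12) = 0.096 mA.
I_C = β·I_B = 75×0.096 = 7.2 mA, and I_E = (β+1)I_B = 7.29 mA.
V_CE = V_CC − I_C·R_C − I_E·R_E = 21 − 7.2×1.5 − 7.29×0.12 = 9.33 V.
V_CE = 9.33 V > 0.2 V confirms active-region operation.

I_C ≈ 7.2 mA, V_CE ≈ 9.3 V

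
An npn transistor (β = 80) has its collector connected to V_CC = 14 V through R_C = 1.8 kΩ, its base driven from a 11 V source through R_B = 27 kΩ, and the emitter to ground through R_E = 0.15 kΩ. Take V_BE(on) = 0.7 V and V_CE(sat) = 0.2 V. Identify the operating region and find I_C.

Assume active: I_B = (11 − 0.7)/(27 + 81×0.15) = 0.263 mA, I_C = β·I_B = 21 mA.
Then V_CE = 14 − 21×1.8 − 21.3×0.15 = -27.1 V < 0.2 V — the active assumption fails.
Re-solve with V_CE = 0.2 V. KCL at the emitter: V_E/R_E = (V_BB−0.7−V_E)/R_B + (V_CC−0.2−V_E)/R_C, giving V_E = 1.11 V.
I_C = (V_CC − 0.2 − V_E)/R_C = (13.8 − 1.11)/1.8 = 7.05 mA.
Check: I_B = (10.3 − 1.11)/27 = 0.34 mA, and β·I_B = 27.2 mA > I_C, confirming saturation.

saturation; I_C ≈ 7.1 mA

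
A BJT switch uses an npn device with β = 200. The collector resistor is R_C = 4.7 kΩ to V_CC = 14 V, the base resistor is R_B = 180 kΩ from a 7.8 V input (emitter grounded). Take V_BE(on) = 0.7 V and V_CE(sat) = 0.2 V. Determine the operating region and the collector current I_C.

Assume active: I_B = (7.8 − 0.7)/180 = 0.0394 mA, giving I_C = β·I_B = 7.89 mA.
But then V_CE = 14 − 7.89×4.7 = -23.1 V < V_CE(sat) = 0.2 V — impossible in the active region.
So the transistor is saturated. With V_CE = 0.2 V, I_C = (V_CC − 0.2)/R_C = 13.8/4.7 = 2.94 mA.
Check: β·I_B = 7.89 mA > I_C = 2.94 mA, confirming saturation.

saturation; I_C ≈ 2.9 mA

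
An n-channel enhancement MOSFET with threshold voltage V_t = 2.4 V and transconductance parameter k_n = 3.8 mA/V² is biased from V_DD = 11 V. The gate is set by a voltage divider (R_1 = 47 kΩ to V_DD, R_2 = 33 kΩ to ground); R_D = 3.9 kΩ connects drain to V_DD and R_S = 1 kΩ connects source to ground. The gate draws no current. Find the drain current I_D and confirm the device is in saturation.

V_G = V_DD·R_2/(R_1+R_2) = 11×33/80 = 4.54 V.
Assume saturation: I_D = (k_n/2)(V_GS − V_t)² with V_GS = V_G − I_D·R_S = 4.54 − 1·I_D.
Substituting gives 1.9·I_D² − 9.12·I_D + 8.68 = 0, with roots I_D = 1.31 or 3.49 mA.
The root I_D = 3.49 mA gives V_GS = 1.04 V ≤ V_t, so take I_D = 1.31 mA.
Then V_GS = 3.23 V and V_DS = V_DD − I_D(R_D+R_S) = 11 − 1.31×4.9 = 4.59 V.
Saturation requires V_DS ≥ V_GS − V_t = 0.83 V; 4.59 ≥ 0.83 ✓.

I_D ≈ 1.3 mA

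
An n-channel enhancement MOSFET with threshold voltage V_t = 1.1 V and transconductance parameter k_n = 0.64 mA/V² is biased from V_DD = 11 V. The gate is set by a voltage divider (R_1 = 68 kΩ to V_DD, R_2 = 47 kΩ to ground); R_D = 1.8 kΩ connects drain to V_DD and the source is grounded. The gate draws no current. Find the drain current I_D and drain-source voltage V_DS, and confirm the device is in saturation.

V_G = V_DD·R_2/(R_1+R_2) = 11×47/115 = 4.5 V. With the source grounded, V_GS = V_G = 4.5 V.
Assume saturation: I_D = (k_n/2)(V_GS − V_t)² = (0.64/2)×(4.5 − 1.1)² = 0.32×3.4² = 3.69 mA.
V_DS = V_DD − I_D·R_D = 11 − 3.69×1.8 = 4.36 V.
Saturation requires V_DS ≥ V_GS − V_t = 3.4 V; 4.36 ≥ 3.4 ✓.

I_D ≈ 3.7 mA, V_DS ≈ 4.4 V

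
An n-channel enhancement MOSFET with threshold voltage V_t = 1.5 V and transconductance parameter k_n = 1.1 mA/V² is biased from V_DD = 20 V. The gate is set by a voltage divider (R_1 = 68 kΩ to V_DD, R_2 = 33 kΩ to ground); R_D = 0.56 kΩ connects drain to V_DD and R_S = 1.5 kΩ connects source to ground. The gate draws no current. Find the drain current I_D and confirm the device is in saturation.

I_D ≈ 2.1 mA

V_G = V_DD·R_2/(R_1+R_2) = 20×33/101 = 6.53 V.
Assume saturation: I_D = (k_n/2)(V_GS − V_t)² with V_GS = V_G − I_D·R_S = 6.53 − 1.5·I_D.
Substituting gives 1.24·I_D² − 9.31·I_D + 13.9 = 0, with roots I_D = 2.06 or 5.46 mA.
The root I_D = 5.46 mA gives V_GS = -1.65 V ≤ V_t, so take I_D = 2.06 mA.
Then V_GS = 3.44 V and V_DS = V_DD − I_D(R_D+R_S) = 20 − 2.06×2.06 = 15.7 V.
Saturation requires V_DS ≥ V_GS − V_t = 1.94 V; 15.7 ≥ 1.94 ✓.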